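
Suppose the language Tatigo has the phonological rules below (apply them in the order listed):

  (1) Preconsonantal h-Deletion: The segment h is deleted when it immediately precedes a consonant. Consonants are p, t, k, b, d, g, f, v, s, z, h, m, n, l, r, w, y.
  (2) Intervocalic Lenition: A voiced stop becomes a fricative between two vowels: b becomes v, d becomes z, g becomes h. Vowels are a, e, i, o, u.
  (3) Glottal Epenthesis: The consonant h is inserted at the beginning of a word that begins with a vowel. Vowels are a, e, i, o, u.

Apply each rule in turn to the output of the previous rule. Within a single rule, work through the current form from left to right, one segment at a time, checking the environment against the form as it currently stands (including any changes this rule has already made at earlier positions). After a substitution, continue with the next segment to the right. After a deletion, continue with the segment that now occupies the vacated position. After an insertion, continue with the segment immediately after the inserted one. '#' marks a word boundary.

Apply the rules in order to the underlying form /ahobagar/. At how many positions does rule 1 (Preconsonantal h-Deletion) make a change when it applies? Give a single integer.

0

(1) Preconsonantal h-Deletion: no change — [ahobagar]
(2) Intervocalic Lenition: [ahobagar] → [ahovahar]
(3) Glottal Epenthesis: [ahovahar] → [hahovahar]
Rule 1 changed 0 position(s).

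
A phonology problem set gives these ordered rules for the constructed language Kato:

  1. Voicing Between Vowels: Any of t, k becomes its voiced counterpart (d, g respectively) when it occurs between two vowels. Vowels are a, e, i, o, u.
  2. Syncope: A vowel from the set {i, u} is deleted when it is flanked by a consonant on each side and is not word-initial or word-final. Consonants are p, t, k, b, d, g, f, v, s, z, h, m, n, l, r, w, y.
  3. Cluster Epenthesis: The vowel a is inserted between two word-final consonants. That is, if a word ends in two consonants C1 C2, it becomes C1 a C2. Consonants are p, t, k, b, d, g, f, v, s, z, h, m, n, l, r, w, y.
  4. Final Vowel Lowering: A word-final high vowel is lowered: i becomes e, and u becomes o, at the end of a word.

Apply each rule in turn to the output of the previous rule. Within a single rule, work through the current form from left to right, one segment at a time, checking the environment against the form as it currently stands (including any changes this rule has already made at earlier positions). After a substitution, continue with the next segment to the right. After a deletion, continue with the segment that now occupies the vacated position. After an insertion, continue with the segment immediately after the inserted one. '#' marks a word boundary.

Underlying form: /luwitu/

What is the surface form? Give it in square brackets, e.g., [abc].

[lwdo]

1 Voicing Between Vowels: [luwitu] → [luwidu]
2 Syncope: [luwidu] → [lwdu]
3 Cluster Epenthesis: no change — [lwdu]
4 Final Vowel Lowering: [lwdu] → [lwdo]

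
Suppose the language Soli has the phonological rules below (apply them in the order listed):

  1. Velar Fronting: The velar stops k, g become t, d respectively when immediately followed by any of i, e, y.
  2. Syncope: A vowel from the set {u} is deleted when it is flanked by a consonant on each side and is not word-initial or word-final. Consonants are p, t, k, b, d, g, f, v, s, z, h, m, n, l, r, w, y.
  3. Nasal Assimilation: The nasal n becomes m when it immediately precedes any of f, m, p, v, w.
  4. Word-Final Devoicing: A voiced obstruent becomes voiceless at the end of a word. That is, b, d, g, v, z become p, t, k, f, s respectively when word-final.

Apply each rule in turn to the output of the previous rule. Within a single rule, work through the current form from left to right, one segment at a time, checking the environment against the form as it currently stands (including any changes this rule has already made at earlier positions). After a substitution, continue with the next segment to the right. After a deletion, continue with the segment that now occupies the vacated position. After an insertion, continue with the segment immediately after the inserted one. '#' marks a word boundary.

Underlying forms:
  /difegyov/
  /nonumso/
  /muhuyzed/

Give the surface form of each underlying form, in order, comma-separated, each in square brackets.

[difedyof], [nommso], [mhyzet]

/difegyov/:
  1 Velar Fronting: [difegyov] → [difedyov]
  2 Syncope: no change — [difedyov]
  3 Nasal Assimilation: no change — [difedyov]
  4 Word-Final Devoicing: [difedyov] → [difedyof]
/nonumso/:
  1 Velar Fronting: no change — [nonumso]
  2 Syncope: [nonumso] → [nonmso]
  3 Nasal Assimilation: [nonmso] → [nommso]
  4 Word-Final Devoicing: no change — [nommso]
/muhuyzed/:
  1 Velar Fronting: no change — [muhuyzed]
  2 Syncope: [muhuyzed] → [mhyzed]
  3 Nasal Assimilation: no change — [mhyzed]
  4 Word-Final Devoicing: [mhyzed] → [mhyzet]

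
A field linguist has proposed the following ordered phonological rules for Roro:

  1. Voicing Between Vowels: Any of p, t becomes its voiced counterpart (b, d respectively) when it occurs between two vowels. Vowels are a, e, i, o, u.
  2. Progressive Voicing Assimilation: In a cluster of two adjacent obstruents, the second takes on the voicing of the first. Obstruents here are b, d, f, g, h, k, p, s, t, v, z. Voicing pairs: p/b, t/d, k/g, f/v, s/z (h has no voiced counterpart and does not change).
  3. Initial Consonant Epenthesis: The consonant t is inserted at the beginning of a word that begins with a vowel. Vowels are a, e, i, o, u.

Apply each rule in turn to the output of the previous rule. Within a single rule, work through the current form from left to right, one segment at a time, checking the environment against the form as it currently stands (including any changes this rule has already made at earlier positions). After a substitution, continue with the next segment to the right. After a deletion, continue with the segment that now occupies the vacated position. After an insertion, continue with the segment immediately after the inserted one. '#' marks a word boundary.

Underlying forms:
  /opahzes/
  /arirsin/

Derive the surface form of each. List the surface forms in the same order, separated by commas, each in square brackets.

/opahzes/:
  1 Voicing Between Vowels: [opahzes] → [obahzes]
  2 Progressive Voicing Assimilation: [obahzes] → [obahses]
  3 Initial Consonant Epenthesis: [obahses] → [tobahses]
/arirsin/:
  1 Voicing Between Vowels: no change — [arirsin]
  2 Progressive Voicing Assimilation: no change — [arirsin]
  3 Initial Consonant Epenthesis: [arirsin] → [tarirsin]

[tobahses], [tarirsin]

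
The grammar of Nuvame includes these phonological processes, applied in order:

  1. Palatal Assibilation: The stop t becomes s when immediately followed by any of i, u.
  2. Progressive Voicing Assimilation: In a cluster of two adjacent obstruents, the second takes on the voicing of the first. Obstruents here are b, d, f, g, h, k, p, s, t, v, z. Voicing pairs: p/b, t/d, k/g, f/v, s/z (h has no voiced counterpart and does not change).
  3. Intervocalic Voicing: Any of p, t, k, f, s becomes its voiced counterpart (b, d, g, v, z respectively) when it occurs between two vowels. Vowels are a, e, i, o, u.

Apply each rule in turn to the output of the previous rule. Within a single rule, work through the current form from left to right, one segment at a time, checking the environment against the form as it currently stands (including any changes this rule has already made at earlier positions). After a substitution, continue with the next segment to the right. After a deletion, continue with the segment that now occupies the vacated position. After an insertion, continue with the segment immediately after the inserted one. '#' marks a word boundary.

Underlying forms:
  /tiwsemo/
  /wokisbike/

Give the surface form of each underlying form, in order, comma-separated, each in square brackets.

[siwsemo], [wogispige]

/tiwsemo/:
  1 Palatal Assibilation: [tiwsemo] → [siwsemo]
  2 Progressive Voicing Assimilation: no change — [siwsemo]
  3 Intervocalic Voicing: no change — [siwsemo]
/wokisbike/:
  1 Palatal Assibilation: no change — [wokisbike]
  2 Progressive Voicing Assimilation: [wokisbike] → [wokispike]
  3 Intervocalic Voicing: [wokispike] → [wogispige]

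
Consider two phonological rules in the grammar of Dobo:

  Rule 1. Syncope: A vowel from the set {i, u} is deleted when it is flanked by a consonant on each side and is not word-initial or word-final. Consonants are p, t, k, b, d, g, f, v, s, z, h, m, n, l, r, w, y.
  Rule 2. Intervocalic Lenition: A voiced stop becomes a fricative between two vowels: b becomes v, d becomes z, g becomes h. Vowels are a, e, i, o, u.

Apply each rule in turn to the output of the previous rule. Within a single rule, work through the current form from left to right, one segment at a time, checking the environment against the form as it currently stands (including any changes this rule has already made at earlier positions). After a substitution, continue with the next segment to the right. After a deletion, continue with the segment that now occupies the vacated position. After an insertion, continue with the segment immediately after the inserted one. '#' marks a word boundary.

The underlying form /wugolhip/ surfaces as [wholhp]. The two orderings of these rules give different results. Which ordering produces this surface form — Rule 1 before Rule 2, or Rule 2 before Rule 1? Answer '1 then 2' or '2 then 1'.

2 then 1

Order 1 then 2:
  1 Syncope: [wugolhip] → [wgolhp]
  2 Intervocalic Lenition: no change — [wgolhp]
  result: [wgolhp]
Order 2 then 1:
  2 Intervocalic Lenition: [wugolhip] → [wuholhip]
  1 Syncope: [wuholhip] → [wholhp]
  result: [wholhp]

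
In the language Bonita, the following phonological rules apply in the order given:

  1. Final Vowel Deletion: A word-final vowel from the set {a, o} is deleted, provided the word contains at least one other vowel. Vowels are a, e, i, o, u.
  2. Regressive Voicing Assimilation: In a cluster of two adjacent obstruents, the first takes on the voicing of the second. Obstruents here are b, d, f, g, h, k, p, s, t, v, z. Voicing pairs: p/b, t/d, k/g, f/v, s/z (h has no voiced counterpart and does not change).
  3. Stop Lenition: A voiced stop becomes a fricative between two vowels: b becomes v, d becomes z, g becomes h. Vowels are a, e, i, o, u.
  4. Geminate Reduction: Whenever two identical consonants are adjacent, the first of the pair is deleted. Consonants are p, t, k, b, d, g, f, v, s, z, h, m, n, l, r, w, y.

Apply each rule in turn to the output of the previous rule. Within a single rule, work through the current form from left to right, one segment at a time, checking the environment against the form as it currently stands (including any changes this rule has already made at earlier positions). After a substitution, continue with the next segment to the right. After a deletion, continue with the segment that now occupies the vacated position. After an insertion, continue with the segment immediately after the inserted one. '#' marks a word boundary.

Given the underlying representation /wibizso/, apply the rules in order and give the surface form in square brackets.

1 Final Vowel Deletion: [wibizso] → [wibizs]
2 Regressive Voicing Assimilation: [wibizs] → [wibiss]
3 Stop Lenition: [wibiss] → [wiviss]
4 Geminate Reduction: [wiviss] → [wivis]

[wivis]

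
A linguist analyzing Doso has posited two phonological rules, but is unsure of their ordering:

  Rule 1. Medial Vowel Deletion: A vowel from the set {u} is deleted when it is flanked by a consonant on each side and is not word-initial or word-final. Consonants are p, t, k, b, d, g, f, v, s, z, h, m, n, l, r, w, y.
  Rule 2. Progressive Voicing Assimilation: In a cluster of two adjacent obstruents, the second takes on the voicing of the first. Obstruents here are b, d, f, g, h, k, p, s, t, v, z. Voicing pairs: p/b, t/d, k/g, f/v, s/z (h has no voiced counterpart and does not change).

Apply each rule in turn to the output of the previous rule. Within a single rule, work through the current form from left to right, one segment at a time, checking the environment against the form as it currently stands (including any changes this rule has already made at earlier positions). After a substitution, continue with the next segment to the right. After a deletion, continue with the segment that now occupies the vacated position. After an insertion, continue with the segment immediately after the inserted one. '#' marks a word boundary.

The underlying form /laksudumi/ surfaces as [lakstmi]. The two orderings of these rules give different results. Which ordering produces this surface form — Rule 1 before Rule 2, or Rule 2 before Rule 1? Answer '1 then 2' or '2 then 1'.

Order 1 then 2:
  1 Medial Vowel Deletion: [laksudumi] → [laksdmi]
  2 Progressive Voicing Assimilation: [laksdmi] → [lakstmi]
  result: [lakstmi]
Order 2 then 1:
  2 Progressive Voicing Assimilation: no change — [laksudumi]
  1 Medial Vowel Deletion: [laksudumi] → [laksdmi]
  result: [laksdmi]

1 then 2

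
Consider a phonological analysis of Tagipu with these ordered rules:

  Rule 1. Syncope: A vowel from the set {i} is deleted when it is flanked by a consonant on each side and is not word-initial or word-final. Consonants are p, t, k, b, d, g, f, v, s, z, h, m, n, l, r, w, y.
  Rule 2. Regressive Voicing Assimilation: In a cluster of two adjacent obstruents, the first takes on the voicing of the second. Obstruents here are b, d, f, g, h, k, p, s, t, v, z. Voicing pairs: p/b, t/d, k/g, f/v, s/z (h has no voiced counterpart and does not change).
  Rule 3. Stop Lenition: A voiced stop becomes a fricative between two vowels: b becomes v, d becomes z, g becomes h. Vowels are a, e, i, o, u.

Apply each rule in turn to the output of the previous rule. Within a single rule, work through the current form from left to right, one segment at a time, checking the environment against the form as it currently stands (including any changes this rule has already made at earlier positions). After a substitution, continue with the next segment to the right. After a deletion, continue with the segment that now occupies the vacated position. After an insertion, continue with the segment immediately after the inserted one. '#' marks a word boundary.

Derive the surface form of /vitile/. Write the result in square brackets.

Rule 1 Syncope: [vitile] → [vtle]
Rule 2 Regressive Voicing Assimilation: [vtle] → [ftle]
Rule 3 Stop Lenition: no change — [ftle]

[ftle]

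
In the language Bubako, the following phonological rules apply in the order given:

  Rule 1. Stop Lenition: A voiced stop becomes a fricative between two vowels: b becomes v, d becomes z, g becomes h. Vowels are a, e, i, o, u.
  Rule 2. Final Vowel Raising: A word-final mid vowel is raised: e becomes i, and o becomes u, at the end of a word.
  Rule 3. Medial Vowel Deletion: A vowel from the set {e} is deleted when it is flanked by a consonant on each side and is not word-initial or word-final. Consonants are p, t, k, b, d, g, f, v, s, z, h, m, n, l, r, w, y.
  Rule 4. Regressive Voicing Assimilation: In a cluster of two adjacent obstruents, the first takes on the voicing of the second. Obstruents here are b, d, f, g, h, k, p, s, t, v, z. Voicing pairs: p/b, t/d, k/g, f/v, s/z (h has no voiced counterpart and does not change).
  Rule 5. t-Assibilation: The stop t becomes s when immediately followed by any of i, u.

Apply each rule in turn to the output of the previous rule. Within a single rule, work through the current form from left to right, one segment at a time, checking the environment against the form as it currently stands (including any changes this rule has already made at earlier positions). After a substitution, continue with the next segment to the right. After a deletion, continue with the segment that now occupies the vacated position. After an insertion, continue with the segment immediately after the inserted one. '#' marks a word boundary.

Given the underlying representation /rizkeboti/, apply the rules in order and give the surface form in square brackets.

Rule 1 Stop Lenition: [rizkeboti] → [rizkevoti]
Rule 2 Final Vowel Raising: no change — [rizkevoti]
Rule 3 Medial Vowel Deletion: [rizkevoti] → [rizkvoti]
Rule 4 Regressive Voicing Assimilation: [rizkvoti] → [risgvoti]
Rule 5 t-Assibilation: [risgvoti] → [risgvosi]

[risgvosi]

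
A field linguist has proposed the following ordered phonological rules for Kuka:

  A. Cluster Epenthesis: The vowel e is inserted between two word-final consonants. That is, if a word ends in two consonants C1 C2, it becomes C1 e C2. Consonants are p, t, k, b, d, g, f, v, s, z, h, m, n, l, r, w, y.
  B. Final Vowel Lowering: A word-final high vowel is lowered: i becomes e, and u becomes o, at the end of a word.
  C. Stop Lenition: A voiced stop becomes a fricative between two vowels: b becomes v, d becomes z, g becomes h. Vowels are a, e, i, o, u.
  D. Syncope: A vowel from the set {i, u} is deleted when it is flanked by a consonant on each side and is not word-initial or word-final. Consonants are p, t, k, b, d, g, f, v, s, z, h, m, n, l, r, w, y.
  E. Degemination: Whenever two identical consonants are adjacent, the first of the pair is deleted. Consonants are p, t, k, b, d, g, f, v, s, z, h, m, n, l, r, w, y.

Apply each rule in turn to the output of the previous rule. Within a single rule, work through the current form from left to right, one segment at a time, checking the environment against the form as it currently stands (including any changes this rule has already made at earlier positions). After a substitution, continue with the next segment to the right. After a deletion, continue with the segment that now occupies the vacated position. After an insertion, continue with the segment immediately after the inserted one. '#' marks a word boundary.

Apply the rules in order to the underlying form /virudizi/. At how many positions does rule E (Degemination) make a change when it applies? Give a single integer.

1

A Cluster Epenthesis: no change — [virudizi]
B Final Vowel Lowering: [virudizi] → [virudize]
C Stop Lenition: [virudize] → [viruzize]
D Syncope: [viruzize] → [vrzze]
E Degemination: [vrzze] → [vrze]
Rule E changed 1 position(s).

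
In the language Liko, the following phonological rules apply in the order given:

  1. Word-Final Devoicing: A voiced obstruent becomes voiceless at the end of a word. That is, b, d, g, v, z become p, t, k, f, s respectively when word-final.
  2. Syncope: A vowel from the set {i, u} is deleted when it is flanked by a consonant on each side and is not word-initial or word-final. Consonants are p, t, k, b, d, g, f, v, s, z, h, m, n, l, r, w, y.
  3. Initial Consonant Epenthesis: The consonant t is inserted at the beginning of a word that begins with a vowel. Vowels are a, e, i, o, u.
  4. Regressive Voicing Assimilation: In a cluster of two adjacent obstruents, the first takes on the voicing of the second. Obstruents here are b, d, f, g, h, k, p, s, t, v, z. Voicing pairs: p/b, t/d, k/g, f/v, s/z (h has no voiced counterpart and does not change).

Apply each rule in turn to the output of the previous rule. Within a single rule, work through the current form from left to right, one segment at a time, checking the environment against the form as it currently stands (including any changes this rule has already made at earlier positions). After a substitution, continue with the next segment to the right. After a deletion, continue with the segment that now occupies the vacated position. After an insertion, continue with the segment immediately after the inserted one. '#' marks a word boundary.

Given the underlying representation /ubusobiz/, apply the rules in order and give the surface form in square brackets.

[tupsops]

1 Word-Final Devoicing: [ubusobiz] → [ubusobis]
2 Syncope: [ubusobis] → [ubsobs]
3 Initial Consonant Epenthesis: [ubsobs] → [tubsobs]
4 Regressive Voicing Assimilation: [tubsobs] → [tupsops]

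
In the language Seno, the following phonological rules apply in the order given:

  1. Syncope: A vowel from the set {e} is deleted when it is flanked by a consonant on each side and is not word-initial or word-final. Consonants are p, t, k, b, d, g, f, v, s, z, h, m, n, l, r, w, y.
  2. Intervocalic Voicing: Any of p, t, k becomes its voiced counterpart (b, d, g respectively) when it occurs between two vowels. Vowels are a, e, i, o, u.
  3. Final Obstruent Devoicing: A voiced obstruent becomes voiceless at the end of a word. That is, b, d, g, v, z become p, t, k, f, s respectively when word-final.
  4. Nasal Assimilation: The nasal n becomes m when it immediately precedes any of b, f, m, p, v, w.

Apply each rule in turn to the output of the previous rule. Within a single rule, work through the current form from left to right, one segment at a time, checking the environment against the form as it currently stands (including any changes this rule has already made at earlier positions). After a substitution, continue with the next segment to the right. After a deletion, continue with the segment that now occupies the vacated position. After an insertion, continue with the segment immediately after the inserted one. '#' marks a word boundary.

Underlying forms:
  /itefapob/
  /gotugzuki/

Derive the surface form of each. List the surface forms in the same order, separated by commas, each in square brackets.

/itefapob/:
  1 Syncope: [itefapob] → [itfapob]
  2 Intervocalic Voicing: [itfapob] → [itfabob]
  3 Final Obstruent Devoicing: [itfabob] → [itfabop]
  4 Nasal Assimilation: no change — [itfabop]
/gotugzuki/:
  1 Syncope: no change — [gotugzuki]
  2 Intervocalic Voicing: [gotugzuki] → [godugzugi]
  3 Final Obstruent Devoicing: no change — [godugzugi]
  4 Nasal Assimilation: no change — [godugzugi]

[itfabop], [godugzugi]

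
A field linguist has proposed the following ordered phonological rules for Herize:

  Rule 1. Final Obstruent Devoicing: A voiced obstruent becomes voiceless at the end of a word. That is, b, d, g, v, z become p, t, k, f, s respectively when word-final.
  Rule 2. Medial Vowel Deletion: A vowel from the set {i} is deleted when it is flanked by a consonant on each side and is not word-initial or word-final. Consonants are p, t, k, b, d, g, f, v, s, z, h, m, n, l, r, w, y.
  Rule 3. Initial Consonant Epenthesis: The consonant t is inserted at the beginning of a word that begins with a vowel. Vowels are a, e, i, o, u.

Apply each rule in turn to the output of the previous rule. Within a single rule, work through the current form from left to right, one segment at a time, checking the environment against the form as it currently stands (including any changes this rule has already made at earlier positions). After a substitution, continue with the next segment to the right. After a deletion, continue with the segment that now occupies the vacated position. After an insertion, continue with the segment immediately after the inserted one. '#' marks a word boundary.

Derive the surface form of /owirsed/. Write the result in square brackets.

[towrset]

Rule 1 Final Obstruent Devoicing: [owirsed] → [owirset]
Rule 2 Medial Vowel Deletion: [owirset] → [owrset]
Rule 3 Initial Consonant Epenthesis: [owrset] → [towrset]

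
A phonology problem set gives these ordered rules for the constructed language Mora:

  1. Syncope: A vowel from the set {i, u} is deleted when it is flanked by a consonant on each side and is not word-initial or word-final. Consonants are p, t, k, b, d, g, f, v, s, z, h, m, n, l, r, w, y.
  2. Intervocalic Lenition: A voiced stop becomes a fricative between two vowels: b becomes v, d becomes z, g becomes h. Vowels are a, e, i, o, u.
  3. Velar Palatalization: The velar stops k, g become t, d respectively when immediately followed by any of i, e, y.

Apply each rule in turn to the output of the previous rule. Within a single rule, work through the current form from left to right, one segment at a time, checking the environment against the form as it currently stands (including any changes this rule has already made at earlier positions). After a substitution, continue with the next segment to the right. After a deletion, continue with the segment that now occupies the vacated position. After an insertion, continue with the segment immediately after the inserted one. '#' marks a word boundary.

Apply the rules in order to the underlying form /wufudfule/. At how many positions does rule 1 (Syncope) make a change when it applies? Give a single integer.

1 Syncope: [wufudfule] → [wfdfle]
2 Intervocalic Lenition: no change — [wfdfle]
3 Velar Palatalization: no change — [wfdfle]
Rule 1 changed 3 position(s).

3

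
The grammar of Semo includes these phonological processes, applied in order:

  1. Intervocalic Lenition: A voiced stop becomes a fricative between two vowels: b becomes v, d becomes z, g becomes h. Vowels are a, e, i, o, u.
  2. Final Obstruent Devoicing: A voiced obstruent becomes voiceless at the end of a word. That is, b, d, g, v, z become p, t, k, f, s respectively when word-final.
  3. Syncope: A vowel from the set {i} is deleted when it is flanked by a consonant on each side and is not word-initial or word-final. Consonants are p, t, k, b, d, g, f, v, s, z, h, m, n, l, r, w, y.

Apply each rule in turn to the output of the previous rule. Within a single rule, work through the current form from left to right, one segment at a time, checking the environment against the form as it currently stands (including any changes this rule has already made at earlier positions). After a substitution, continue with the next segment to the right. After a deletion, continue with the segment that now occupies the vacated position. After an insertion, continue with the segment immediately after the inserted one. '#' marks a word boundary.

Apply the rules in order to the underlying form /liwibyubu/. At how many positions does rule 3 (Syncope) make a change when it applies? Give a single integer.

2

1 Intervocalic Lenition: [liwibyubu] → [liwibyuvu]
2 Final Obstruent Devoicing: no change — [liwibyuvu]
3 Syncope: [liwibyuvu] → [lwbyuvu]
Rule 3 changed 2 position(s).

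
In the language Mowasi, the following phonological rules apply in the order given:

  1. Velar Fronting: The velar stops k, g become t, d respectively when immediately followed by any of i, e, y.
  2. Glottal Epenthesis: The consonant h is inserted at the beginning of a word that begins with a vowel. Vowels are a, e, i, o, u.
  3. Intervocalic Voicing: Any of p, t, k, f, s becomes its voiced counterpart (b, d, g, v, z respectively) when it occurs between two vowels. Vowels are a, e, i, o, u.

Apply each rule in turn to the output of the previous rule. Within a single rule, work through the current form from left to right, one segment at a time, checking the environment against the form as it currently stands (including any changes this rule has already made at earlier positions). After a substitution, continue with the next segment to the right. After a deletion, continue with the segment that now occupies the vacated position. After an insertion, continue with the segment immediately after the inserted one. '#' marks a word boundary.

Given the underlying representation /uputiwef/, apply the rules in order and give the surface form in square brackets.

[hubudiwef]

1 Velar Fronting: no change — [uputiwef]
2 Glottal Epenthesis: [uputiwef] → [huputiwef]
3 Intervocalic Voicing: [huputiwef] → [hubudiwef]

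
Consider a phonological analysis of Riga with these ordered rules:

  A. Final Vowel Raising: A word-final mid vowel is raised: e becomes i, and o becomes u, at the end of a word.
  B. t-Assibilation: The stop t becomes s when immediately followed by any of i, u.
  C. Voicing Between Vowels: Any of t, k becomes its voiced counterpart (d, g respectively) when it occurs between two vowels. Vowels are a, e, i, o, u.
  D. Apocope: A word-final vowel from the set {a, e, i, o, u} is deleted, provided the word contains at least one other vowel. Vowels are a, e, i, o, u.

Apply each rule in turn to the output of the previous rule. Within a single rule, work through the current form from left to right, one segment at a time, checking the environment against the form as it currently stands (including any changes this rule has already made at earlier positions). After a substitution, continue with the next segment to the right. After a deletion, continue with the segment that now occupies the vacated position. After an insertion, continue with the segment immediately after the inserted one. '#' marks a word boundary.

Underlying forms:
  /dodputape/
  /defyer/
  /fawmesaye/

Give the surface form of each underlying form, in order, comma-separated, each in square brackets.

[dodpudap], [defyer], [fawmesay]

/dodputape/:
  A Final Vowel Raising: [dodputape] → [dodputapi]
  B t-Assibilation: no change — [dodputapi]
  C Voicing Between Vowels: [dodputapi] → [dodpudapi]
  D Apocope: [dodpudapi] → [dodpudap]
/defyer/:
  A Final Vowel Raising: no change — [defyer]
  B t-Assibilation: no change — [defyer]
  C Voicing Between Vowels: no change — [defyer]
  D Apocope: no change — [defyer]
/fawmesaye/:
  A Final Vowel Raising: [fawmesaye] → [fawmesayi]
  B t-Assibilation: no change — [fawmesayi]
  C Voicing Between Vowels: no change — [fawmesayi]
  D Apocope: [fawmesayi] → [fawmesay]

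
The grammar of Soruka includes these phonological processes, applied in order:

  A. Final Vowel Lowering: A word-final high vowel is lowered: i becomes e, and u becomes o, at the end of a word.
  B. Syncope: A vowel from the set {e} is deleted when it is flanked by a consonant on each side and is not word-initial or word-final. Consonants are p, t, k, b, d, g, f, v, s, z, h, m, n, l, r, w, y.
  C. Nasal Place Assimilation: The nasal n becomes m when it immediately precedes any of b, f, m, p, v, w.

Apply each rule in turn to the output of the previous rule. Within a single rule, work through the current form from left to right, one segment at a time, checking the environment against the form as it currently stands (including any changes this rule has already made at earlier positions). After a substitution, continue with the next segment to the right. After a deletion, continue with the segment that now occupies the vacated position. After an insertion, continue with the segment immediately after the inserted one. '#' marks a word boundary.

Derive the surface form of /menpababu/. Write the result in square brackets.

[mmpababo]

A Final Vowel Lowering: [menpababu] → [menpababo]
B Syncope: [menpababo] → [mnpababo]
C Nasal Place Assimilation: [mnpababo] → [mmpababo]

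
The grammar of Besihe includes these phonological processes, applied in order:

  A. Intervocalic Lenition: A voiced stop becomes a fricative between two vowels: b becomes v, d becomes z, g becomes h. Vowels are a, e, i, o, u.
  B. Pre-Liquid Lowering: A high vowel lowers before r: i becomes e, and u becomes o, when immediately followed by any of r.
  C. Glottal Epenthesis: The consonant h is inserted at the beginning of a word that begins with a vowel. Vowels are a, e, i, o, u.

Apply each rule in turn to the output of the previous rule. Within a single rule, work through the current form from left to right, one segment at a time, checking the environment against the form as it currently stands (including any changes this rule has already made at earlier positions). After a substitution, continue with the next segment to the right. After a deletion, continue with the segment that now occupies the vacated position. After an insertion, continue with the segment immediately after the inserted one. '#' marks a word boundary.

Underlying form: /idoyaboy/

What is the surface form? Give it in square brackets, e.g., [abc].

A Intervocalic Lenition: [idoyaboy] → [izoyavoy]
B Pre-Liquid Lowering: no change — [izoyavoy]
C Glottal Epenthesis: [izoyavoy] → [hizoyavoy]

[hizoyavoy]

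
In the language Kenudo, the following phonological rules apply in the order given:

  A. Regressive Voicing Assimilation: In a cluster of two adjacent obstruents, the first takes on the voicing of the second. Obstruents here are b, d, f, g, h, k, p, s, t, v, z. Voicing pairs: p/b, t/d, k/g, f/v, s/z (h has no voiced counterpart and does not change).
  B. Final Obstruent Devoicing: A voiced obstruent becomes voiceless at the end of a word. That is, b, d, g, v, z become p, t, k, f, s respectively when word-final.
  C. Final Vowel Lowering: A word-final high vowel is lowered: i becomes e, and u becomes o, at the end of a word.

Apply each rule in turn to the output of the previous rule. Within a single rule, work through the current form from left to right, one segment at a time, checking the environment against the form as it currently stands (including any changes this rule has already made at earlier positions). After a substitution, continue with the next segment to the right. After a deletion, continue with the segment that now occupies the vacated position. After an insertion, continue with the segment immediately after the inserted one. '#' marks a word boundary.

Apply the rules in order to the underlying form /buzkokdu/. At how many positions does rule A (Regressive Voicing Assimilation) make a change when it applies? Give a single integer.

2

A Regressive Voicing Assimilation: [buzkokdu] → [buskogdu]
B Final Obstruent Devoicing: no change — [buskogdu]
C Final Vowel Lowering: [buskogdu] → [buskogdo]
Rule A changed 2 position(s).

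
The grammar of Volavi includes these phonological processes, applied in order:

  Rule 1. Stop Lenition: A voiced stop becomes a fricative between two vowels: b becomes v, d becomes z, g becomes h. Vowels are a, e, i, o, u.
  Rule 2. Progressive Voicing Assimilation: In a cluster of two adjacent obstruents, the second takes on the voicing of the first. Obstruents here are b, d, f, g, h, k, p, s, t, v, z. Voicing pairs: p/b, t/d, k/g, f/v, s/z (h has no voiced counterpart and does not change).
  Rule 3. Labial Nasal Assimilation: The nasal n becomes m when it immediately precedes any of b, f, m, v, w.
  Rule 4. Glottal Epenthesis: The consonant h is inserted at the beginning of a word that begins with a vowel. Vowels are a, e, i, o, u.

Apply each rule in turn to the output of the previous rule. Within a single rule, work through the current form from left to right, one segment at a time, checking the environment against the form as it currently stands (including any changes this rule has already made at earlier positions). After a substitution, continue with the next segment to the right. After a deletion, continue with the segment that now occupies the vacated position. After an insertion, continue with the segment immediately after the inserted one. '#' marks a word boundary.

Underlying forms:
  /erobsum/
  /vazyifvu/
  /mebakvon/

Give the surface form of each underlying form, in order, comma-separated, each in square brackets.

[herobzum], [vazyiffu], [mevakfon]

/erobsum/:
  Rule 1 Stop Lenition: no change — [erobsum]
  Rule 2 Progressive Voicing Assimilation: [erobsum] → [erobzum]
  Rule 3 Labial Nasal Assimilation: no change — [erobzum]
  Rule 4 Glottal Epenthesis: [erobzum] → [herobzum]
/vazyifvu/:
  Rule 1 Stop Lenition: no change — [vazyifvu]
  Rule 2 Progressive Voicing Assimilation: [vazyifvu] → [vazyiffu]
  Rule 3 Labial Nasal Assimilation: no change — [vazyiffu]
  Rule 4 Glottal Epenthesis: no change — [vazyiffu]
/mebakvon/:
  Rule 1 Stop Lenition: [mebakvon] → [mevakvon]
  Rule 2 Progressive Voicing Assimilation: [mevakvon] → [mevakfon]
  Rule 3 Labial Nasal Assimilation: no change — [mevakfon]
  Rule 4 Glottal Epenthesis: no change — [mevakfon]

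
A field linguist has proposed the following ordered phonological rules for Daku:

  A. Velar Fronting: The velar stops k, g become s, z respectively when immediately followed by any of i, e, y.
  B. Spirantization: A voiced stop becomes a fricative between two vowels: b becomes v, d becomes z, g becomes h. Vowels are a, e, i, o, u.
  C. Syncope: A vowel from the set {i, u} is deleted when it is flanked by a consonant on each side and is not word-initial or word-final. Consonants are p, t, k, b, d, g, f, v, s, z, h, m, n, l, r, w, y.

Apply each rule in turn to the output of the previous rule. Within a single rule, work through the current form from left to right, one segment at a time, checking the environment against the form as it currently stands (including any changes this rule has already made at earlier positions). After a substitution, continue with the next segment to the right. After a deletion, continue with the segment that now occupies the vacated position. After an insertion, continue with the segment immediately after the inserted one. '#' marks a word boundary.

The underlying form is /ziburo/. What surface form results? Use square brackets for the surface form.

A Velar Fronting: no change — [ziburo]
B Spirantization: [ziburo] → [zivuro]
C Syncope: [zivuro] → [zvro]

[zvro]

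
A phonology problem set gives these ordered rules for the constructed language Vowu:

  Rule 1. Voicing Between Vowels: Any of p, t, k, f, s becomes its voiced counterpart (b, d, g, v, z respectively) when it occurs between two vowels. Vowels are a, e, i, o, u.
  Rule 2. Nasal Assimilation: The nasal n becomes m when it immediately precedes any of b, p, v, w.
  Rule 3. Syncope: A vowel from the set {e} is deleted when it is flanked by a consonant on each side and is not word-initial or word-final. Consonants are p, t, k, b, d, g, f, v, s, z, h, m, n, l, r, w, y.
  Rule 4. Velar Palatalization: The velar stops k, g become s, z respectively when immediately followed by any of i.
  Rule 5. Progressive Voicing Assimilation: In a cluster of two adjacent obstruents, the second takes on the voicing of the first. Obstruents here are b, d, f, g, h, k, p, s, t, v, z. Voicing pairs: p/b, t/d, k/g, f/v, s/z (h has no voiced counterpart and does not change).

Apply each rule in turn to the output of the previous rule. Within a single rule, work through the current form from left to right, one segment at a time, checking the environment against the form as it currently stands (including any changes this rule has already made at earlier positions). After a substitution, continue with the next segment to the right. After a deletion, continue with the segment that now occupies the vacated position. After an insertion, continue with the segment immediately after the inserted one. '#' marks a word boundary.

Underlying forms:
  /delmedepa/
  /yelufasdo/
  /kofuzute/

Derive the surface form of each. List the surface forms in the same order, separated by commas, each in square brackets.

/delmedepa/:
  Rule 1 Voicing Between Vowels: [delmedepa] → [delmedeba]
  Rule 2 Nasal Assimilation: no change — [delmedeba]
  Rule 3 Syncope: [delmedeba] → [dlmdba]
  Rule 4 Velar Palatalization: no change — [dlmdba]
  Rule 5 Progressive Voicing Assimilation: no change — [dlmdba]
/yelufasdo/:
  Rule 1 Voicing Between Vowels: [yelufasdo] → [yeluvasdo]
  Rule 2 Nasal Assimilation: no change — [yeluvasdo]
  Rule 3 Syncope: [yeluvasdo] → [yluvasdo]
  Rule 4 Velar Palatalization: no change — [yluvasdo]
  Rule 5 Progressive Voicing Assimilation: [yluvasdo] → [yluvasto]
/kofuzute/:
  Rule 1 Voicing Between Vowels: [kofuzute] → [kovuzude]
  Rule 2 Nasal Assimilation: no change — [kovuzude]
  Rule 3 Syncope: no change — [kovuzude]
  Rule 4 Velar Palatalization: no change — [kovuzude]
  Rule 5 Progressive Voicing Assimilation: no change — [kovuzude]

[dlmdba], [yluvasto], [kovuzude]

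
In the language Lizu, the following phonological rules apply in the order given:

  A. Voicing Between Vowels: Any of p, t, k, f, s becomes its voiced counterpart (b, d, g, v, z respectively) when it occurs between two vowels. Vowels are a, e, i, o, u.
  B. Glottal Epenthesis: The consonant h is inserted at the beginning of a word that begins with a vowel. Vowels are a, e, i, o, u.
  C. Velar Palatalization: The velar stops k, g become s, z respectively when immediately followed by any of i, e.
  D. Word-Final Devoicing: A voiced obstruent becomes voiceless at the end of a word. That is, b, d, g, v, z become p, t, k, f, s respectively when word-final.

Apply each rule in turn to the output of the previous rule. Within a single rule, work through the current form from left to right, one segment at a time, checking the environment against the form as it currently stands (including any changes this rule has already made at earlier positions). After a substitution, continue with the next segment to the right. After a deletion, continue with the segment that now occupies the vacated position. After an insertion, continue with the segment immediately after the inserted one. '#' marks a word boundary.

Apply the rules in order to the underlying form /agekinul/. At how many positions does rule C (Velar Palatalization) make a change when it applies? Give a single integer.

A Voicing Between Vowels: [agekinul] → [ageginul]
B Glottal Epenthesis: [ageginul] → [hageginul]
C Velar Palatalization: [hageginul] → [hazezinul]
D Word-Final Devoicing: no change — [hazezinul]
Rule C changed 2 position(s).

2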